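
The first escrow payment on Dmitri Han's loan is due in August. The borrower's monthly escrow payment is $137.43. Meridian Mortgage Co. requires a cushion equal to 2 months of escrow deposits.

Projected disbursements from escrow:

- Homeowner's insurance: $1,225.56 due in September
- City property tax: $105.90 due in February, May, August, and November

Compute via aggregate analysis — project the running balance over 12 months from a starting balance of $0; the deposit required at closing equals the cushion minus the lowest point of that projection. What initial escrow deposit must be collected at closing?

$1,331.46

Cushion = 2 × $137.43 = $274.86
Trial balance (start $0, +$137.43 each month, − disbursements):
  Aug: +$137.43 − $105.90 → $31.53
  Sep: +$137.43 − $1,225.56 → -$1,056.60
  Oct: +$137.43 → -$919.17
  Nov: +$137.43 − $105.90 → -$887.64
  Dec: +$137.43 → -$750.21
  Jan: +$137.43 → -$612.78
  Feb: +$137.43 − $105.90 → -$581.25
  Mar: +$137.43 → -$443.82
  Apr: +$137.43 → -$306.39
  May: +$137.43 − $105.90 → -$274.86
  Jun: +$137.43 → -$137.43
  Jul: +$137.43 → $0.00
Lowest trial balance = -$1,056.60 (Sep)
Initial deposit = cushion − low point = $274.86 − (-$1,056.60) = $1,331.46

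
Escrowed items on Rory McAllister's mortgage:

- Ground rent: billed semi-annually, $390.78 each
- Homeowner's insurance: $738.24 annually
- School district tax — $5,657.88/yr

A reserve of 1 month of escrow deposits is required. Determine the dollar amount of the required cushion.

Ground rent — $390.78 × 2 = $781.56/yr
Homeowner's insurance — $738.24/yr
School district tax — $5,657.88/yr
Annual escrow total = $7,177.68
Monthly escrow = $7,177.68 / 12 = $598.14
Reserve = 1 × $598.14 = $598.14

$598.14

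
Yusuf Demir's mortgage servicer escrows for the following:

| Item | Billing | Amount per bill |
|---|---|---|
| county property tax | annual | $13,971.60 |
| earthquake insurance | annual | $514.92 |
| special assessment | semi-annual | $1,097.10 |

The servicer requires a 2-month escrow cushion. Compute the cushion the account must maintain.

$2,780.12

County property tax = $13,971.60
Earthquake insurance = $514.92
Special assessment = $1,097.10 × 2 = $2,194.20
Annual escrow total = $13,971.60 + $514.92 + $2,194.20 = $16,680.72
Monthly = $16,680.72 ÷ 12 = $1,390.06
Required cushion = 2 × $1,390.06 = $2,780.12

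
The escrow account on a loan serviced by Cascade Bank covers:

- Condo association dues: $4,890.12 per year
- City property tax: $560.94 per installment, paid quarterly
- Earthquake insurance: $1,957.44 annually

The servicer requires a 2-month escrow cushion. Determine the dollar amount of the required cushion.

$1,515.22

Condo association dues: $4,890.12
City property tax: $560.94 × 4 = $2,243.76
Earthquake insurance: $1,957.44
Total per year = $4,890.12 + $2,243.76 + $1,957.44 = $9,091.32
Monthly = $9,091.32 / 12 = $757.61
Required cushion = 2 × $757.61 = $1,515.22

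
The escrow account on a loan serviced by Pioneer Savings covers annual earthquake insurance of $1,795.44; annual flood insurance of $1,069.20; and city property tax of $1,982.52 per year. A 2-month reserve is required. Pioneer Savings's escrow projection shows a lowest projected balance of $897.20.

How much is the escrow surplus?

$89.34

Earthquake insurance = $1,795.44/yr
Flood insurance = $1,069.20/yr
City property tax = $1,982.52/yr
Total per year = $4,847.16
Monthly = $4,847.16 / 12 = $403.93
Cushion = 2 × $403.93 = $807.86
Excess over cushion: $897.20 − $807.86 = $89.34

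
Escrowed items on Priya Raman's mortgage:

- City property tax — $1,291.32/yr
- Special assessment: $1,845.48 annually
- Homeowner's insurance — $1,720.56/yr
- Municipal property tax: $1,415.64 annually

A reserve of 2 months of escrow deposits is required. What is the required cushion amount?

City property tax = $1,291.32 per year
Special assessment = $1,845.48 per year
Homeowner's insurance = $1,720.56 per year
Municipal property tax = $1,415.64 per year
Total per year = $1,291.32 + $1,845.48 + $1,720.56 + $1,415.64 = $6,273.00
Base monthly escrow = $6,273.00 ÷ 12 = $522.75
Reserve = 2 × $522.75 = $1,045.50

$1,045.50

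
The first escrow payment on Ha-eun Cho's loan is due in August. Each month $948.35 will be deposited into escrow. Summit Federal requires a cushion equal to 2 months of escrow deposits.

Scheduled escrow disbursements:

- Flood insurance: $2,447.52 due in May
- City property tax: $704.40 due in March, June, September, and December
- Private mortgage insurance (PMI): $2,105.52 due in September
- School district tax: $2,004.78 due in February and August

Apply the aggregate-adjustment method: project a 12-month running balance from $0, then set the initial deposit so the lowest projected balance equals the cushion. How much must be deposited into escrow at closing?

$4,814.70

Cushion = 2 × $948.35 = $1,896.70
Trial balance (start $0, +$948.35 each month, − disbursements):
  Aug: +$948.35 − $2,004.78 → -$1,056.43
  Sep: +$948.35 − $2,809.92 → -$2,918.00
  Oct: +$948.35 → -$1,969.65
  Nov: +$948.35 → -$1,021.30
  Dec: +$948.35 − $704.40 → -$777.35
  Jan: +$948.35 → $171.00
  Feb: +$948.35 − $2,004.78 → -$885.43
  Mar: +$948.35 − $704.40 → -$641.48
  Apr: +$948.35 → $306.87
  May: +$948.35 − $2,447.52 → -$1,192.30
  Jun: +$948.35 − $704.40 → -$948.35
  Jul: +$948.35 → $0.00
Lowest trial balance = -$2,918.00 (Sep)
Initial deposit = cushion − low point = $1,896.70 − (-$2,918.00) = $4,814.70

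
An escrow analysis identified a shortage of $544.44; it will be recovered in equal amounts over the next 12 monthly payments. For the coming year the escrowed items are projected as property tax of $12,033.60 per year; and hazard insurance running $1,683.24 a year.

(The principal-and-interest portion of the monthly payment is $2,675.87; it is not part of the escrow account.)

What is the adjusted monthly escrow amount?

$1,188.44

Property tax = $12,033.60/yr
Hazard insurance = $1,683.24/yr
Combined annual = $12,033.60 + $1,683.24 = $13,716.84
Base monthly escrow = $13,716.84 / 12 = $1,143.07
Shortage per month = $544.44 ÷ 12 = $45.37
New monthly escrow = $1,143.07 + $45.37 = $1,188.44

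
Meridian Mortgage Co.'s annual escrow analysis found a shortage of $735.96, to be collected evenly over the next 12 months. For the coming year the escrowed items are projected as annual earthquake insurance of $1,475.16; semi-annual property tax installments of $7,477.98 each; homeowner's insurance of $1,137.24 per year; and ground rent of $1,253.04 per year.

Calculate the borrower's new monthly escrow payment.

Earthquake insurance — $1,475.16 annually
Property tax — $7,477.98 × 2 = $14,955.96 annually
Homeowner's insurance — $1,137.24 annually
Ground rent — $1,253.04 annually
Combined annual = $1,475.16 + $14,955.96 + $1,137.24 + $1,253.04 = $18,821.40
Monthly = $18,821.40 ÷ 12 = $1,568.45
Shortage per month = $735.96 ÷ 12 = $61.33
New monthly escrow = $1,568.45 + $61.33 = $1,629.78

$1,629.78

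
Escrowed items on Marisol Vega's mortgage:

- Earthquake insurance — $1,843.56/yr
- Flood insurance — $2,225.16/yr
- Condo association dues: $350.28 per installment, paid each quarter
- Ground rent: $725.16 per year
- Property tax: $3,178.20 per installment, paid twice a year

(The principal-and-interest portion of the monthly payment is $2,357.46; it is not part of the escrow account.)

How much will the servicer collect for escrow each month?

$1,045.95

Earthquake insurance — $1,843.56 per year
Flood insurance — $2,225.16 per year
Condo association dues — $350.28 × 4 = $1,401.12 per year
Ground rent — $725.16 per year
Property tax — $3,178.20 × 2 = $6,356.40 per year
Annual escrow total = $12,551.40
Base monthly escrow = $12,551.40 / 12 = $1,045.95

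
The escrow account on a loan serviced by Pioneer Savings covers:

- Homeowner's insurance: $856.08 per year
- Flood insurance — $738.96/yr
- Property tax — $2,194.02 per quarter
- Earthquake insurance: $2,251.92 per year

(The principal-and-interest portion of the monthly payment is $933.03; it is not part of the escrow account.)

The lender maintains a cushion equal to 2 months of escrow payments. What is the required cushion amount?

$2,103.84

Homeowner's insurance — $856.08/yr
Flood insurance — $738.96/yr
Property tax — $2,194.02 × 4 = $8,776.08/yr
Earthquake insurance — $2,251.92/yr
Combined annual = $856.08 + $738.96 + $8,776.08 + $2,251.92 = $12,623.04
Per month = $12,623.04 ÷ 12 = $1,051.92
Reserve = 2 × $1,051.92 = $2,103.84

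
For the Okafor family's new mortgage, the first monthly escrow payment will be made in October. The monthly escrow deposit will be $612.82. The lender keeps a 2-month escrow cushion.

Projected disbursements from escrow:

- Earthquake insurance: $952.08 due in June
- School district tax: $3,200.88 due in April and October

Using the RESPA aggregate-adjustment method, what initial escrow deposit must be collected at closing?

$3,813.70

Cushion = 2 × $612.82 = $1,225.64
Trial balance (start $0, +$612.82 each month, − disbursements):
  Oct: +$612.82 − $3,200.88 → -$2,588.06
  Nov: +$612.82 → -$1,975.24
  Dec: +$612.82 → -$1,362.42
  Jan: +$612.82 → -$749.60
  Feb: +$612.82 → -$136.78
  Mar: +$612.82 → $476.04
  Apr: +$612.82 − $3,200.88 → -$2,112.02
  May: +$612.82 → -$1,499.20
  Jun: +$612.82 − $952.08 → -$1,838.46
  Jul: +$612.82 → -$1,225.64
  Aug: +$612.82 → -$612.82
  Sep: +$612.82 → $0.00
Lowest trial balance = -$2,588.06 (Oct)
Initial deposit = cushion − low point = $1,225.64 − (-$2,588.06) = $3,813.70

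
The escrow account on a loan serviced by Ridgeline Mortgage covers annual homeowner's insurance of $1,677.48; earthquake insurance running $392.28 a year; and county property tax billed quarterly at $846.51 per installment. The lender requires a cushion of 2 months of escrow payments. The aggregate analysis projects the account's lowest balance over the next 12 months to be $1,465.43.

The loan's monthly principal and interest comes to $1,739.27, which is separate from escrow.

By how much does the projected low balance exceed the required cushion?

$556.13

Homeowner's insurance: $1,677.48/yr
Earthquake insurance: $392.28/yr
County property tax: $846.51 × 4 = $3,386.04/yr
Total annual escrow = $1,677.48 + $392.28 + $3,386.04 = $5,455.80
Monthly = $5,455.80 ÷ 12 = $454.65
Required cushion = 2 × $454.65 = $909.30
Surplus = $1,465.43 − $909.30 = $556.13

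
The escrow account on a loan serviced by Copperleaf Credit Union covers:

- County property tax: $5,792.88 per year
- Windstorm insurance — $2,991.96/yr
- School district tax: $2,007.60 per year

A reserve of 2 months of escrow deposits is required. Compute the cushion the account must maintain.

$1,798.74

County property tax = $5,792.88 per year
Windstorm insurance = $2,991.96 per year
School district tax = $2,007.60 per year
Total annual escrow = $5,792.88 + $2,991.96 + $2,007.60 = $10,792.44
Per month = $10,792.44 / 12 = $899.37
Required cushion = 2 × $899.37 = $1,798.74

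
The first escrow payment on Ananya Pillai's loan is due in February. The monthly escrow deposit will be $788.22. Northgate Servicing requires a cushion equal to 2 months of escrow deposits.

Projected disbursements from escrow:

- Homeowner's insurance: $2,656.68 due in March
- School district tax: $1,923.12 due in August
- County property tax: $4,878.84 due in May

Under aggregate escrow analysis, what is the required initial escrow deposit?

Cushion = 2 × $788.22 = $1,576.44
Trial balance (start $0, +$788.22 each month, − disbursements):
  Feb: +$788.22 → $788.22
  Mar: +$788.22 − $2,656.68 → -$1,080.24
  Apr: +$788.22 → -$292.02
  May: +$788.22 − $4,878.84 → -$4,382.64
  Jun: +$788.22 → -$3,594.42
  Jul: +$788.22 → -$2,806.20
  Aug: +$788.22 − $1,923.12 → -$3,941.10
  Sep: +$788.22 → -$3,152.88
  Oct: +$788.22 → -$2,364.66
  Nov: +$788.22 → -$1,576.44
  Dec: +$788.22 → -$788.22
  Jan: +$788.22 → $0.00
Lowest trial balance = -$4,382.64 (May)
Initial deposit = cushion − low point = $1,576.44 − (-$4,382.64) = $5,959.08

$5,959.08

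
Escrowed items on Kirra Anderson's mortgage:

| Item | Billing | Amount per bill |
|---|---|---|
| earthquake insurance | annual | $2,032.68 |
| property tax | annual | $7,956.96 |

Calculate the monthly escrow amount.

Earthquake insurance = $2,032.68 annually
Property tax = $7,956.96 annually
Yearly total = $2,032.68 + $7,956.96 = $9,989.64
Per month = $9,989.64 / 12 = $832.47

$832.47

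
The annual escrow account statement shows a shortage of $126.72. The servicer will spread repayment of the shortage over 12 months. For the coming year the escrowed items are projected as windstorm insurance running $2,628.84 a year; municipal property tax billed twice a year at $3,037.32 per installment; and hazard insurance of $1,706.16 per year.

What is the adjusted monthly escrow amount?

$878.03

Windstorm insurance — $2,628.84
Municipal property tax — $3,037.32 × 2 = $6,074.64
Hazard insurance — $1,706.16
Total per year = $2,628.84 + $6,074.64 + $1,706.16 = $10,409.64
Per month = $10,409.64 / 12 = $867.47
Monthly shortage recovery: $126.72 / 12 = $10.56
New monthly escrow = $867.47 + $10.56 = $878.03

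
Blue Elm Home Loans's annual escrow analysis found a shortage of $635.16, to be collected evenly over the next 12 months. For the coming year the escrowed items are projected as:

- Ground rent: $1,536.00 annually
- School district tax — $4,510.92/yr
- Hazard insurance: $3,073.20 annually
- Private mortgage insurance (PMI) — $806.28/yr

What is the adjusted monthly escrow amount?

$880.13

Ground rent: $1,536.00
School district tax: $4,510.92
Hazard insurance: $3,073.20
Private mortgage insurance (PMI): $806.28
Total annual escrow = $1,536.00 + $4,510.92 + $3,073.20 + $806.28 = $9,926.40
Monthly = $9,926.40 / 12 = $827.20
Monthly shortage recovery: $635.16 / 12 = $52.93
Adjusted monthly = $827.20 + $52.93 = $880.13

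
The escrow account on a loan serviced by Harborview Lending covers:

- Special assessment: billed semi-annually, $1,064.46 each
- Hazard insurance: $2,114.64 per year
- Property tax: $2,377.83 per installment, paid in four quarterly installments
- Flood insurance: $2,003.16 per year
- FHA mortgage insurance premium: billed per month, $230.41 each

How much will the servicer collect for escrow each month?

$1,543.58

Special assessment = $1,064.46 × 2 = $2,128.92 per year
Hazard insurance = $2,114.64 per year
Property tax = $2,377.83 × 4 = $9,511.32 per year
Flood insurance = $2,003.16 per year
FHA mortgage insurance premium = $230.41 × 12 = $2,764.92 per year
Total annual escrow = $2,128.92 + $2,114.64 + $9,511.32 + $2,003.16 + $2,764.92 = $18,522.96
Base monthly escrow = $18,522.96 / 12 = $1,543.58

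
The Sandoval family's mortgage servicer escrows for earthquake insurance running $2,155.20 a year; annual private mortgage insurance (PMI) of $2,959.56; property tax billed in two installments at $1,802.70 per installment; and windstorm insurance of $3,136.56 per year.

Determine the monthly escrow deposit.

$988.06

Earthquake insurance: $2,155.20/yr
Private mortgage insurance (PMI): $2,959.56/yr
Property tax: $1,802.70 × 2 = $3,605.40/yr
Windstorm insurance: $3,136.56/yr
Total annual escrow = $11,856.72
Monthly = $11,856.72 / 12 = $988.06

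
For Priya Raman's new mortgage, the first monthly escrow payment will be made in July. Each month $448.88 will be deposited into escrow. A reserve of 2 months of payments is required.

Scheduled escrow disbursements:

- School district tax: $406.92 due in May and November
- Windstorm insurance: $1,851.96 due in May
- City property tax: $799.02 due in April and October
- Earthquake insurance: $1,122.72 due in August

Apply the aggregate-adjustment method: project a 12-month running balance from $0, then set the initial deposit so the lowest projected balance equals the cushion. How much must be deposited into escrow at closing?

Cushion = 2 × $448.88 = $897.76
Trial balance (start $0, +$448.88 each month, − disbursements):
  Jul: +$448.88 → $448.88
  Aug: +$448.88 − $1,122.72 → -$224.96
  Sep: +$448.88 → $223.92
  Oct: +$448.88 − $799.02 → -$126.22
  Nov: +$448.88 − $406.92 → -$84.26
  Dec: +$448.88 → $364.62
  Jan: +$448.88 → $813.50
  Feb: +$448.88 → $1,262.38
  Mar: +$448.88 → $1,711.26
  Apr: +$448.88 − $799.02 → $1,361.12
  May: +$448.88 − $2,258.88 → -$448.88
  Jun: +$448.88 → $0.00
Lowest trial balance = -$448.88 (May)
Initial deposit = cushion − low point = $897.76 − (-$448.88) = $1,346.64

$1,346.64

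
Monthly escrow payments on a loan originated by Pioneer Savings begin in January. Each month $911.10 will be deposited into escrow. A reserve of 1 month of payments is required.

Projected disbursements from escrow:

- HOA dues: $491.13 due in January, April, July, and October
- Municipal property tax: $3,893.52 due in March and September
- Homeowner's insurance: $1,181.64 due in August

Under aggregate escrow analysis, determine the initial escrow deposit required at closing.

Cushion = 1 × $911.10 = $911.10
Trial balance (start $0, +$911.10 each month, − disbursements):
  Jan: +$911.10 − $491.13 → $419.97
  Feb: +$911.10 → $1,331.07
  Mar: +$911.10 − $3,893.52 → -$1,651.35
  Apr: +$911.10 − $491.13 → -$1,231.38
  May: +$911.10 → -$320.28
  Jun: +$911.10 → $590.82
  Jul: +$911.10 − $491.13 → $1,010.79
  Aug: +$911.10 − $1,181.64 → $740.25
  Sep: +$911.10 − $3,893.52 → -$2,242.17
  Oct: +$911.10 − $491.13 → -$1,822.20
  Nov: +$911.10 → -$911.10
  Dec: +$911.10 → $0.00
Lowest trial balance = -$2,242.17 (Sep)
Initial deposit = cushion − low point = $911.10 − (-$2,242.17) = $3,153.27

$3,153.27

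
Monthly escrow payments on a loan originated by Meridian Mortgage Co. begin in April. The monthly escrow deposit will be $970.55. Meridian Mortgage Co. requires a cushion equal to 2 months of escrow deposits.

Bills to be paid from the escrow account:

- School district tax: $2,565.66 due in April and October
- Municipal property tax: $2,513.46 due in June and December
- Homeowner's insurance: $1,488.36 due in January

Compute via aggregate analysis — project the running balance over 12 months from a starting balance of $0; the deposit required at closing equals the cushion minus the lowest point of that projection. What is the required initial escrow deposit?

$4,108.57

Cushion = 2 × $970.55 = $1,941.10
Trial balance (start $0, +$970.55 each month, − disbursements):
  Apr: +$970.55 − $2,565.66 → -$1,595.11
  May: +$970.55 → -$624.56
  Jun: +$970.55 − $2,513.46 → -$2,167.47
  Jul: +$970.55 → -$1,196.92
  Aug: +$970.55 → -$226.37
  Sep: +$970.55 → $744.18
  Oct: +$970.55 − $2,565.66 → -$850.93
  Nov: +$970.55 → $119.62
  Dec: +$970.55 − $2,513.46 → -$1,423.29
  Jan: +$970.55 − $1,488.36 → -$1,941.10
  Feb: +$970.55 → -$970.55
  Mar: +$970.55 → $0.00
Lowest trial balance = -$2,167.47 (Jun)
Initial deposit = cushion − low point = $1,941.10 − (-$2,167.47) = $4,108.57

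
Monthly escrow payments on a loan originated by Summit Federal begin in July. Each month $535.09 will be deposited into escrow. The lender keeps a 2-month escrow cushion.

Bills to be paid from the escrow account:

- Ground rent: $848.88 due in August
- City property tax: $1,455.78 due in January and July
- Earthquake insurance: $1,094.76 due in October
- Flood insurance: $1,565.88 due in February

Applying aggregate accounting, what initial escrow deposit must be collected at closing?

Cushion = 2 × $535.09 = $1,070.18
Trial balance (start $0, +$535.09 each month, − disbursements):
  Jul: +$535.09 − $1,455.78 → -$920.69
  Aug: +$535.09 − $848.88 → -$1,234.48
  Sep: +$535.09 → -$699.39
  Oct: +$535.09 − $1,094.76 → -$1,259.06
  Nov: +$535.09 → -$723.97
  Dec: +$535.09 → -$188.88
  Jan: +$535.09 − $1,455.78 → -$1,109.57
  Feb: +$535.09 − $1,565.88 → -$2,140.36
  Mar: +$535.09 → -$1,605.27
  Apr: +$535.09 → -$1,070.18
  May: +$535.09 → -$535.09
  Jun: +$535.09 → $0.00
Lowest trial balance = -$2,140.36 (Feb)
Initial deposit = cushion − low point = $1,070.18 − (-$2,140.36) = $3,210.54

$3,210.54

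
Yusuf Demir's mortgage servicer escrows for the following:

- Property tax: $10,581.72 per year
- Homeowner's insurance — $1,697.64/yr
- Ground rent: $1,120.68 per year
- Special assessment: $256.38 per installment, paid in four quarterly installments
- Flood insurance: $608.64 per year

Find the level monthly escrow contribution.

$1,252.85

Property tax — $10,581.72/yr
Homeowner's insurance — $1,697.64/yr
Ground rent — $1,120.68/yr
Special assessment — $256.38 × 4 = $1,025.52/yr
Flood insurance — $608.64/yr
Annual escrow total = $15,034.20
Monthly = $15,034.20 ÷ 12 = $1,252.85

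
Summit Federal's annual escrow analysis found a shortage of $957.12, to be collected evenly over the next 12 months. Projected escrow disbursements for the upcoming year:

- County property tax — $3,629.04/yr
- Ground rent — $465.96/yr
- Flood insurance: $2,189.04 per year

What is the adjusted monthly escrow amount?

County property tax: $3,629.04 per year
Ground rent: $465.96 per year
Flood insurance: $2,189.04 per year
Annual escrow total = $3,629.04 + $465.96 + $2,189.04 = $6,284.04
Base monthly escrow = $6,284.04 ÷ 12 = $523.67
Shortage per month = $957.12 ÷ 12 = $79.76
New monthly escrow = $523.67 + $79.76 = $603.43

$603.43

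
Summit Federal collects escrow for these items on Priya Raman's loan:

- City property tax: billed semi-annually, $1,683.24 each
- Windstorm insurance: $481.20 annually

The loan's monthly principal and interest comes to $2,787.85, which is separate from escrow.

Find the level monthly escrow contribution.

$320.64

City property tax = $1,683.24 × 2 = $3,366.48
Windstorm insurance = $481.20
Annual escrow total = $3,847.68
Base monthly escrow = $3,847.68 / 12 = $320.64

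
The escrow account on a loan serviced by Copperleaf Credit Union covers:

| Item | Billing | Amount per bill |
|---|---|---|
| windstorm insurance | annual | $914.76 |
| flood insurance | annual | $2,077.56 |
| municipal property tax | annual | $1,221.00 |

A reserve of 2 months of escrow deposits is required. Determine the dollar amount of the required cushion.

Windstorm insurance = $914.76 annually
Flood insurance = $2,077.56 annually
Municipal property tax = $1,221.00 annually
Total annual escrow = $914.76 + $2,077.56 + $1,221.00 = $4,213.32
Base monthly escrow = $4,213.32 / 12 = $351.11
Reserve = 2 × $351.11 = $702.22

$702.22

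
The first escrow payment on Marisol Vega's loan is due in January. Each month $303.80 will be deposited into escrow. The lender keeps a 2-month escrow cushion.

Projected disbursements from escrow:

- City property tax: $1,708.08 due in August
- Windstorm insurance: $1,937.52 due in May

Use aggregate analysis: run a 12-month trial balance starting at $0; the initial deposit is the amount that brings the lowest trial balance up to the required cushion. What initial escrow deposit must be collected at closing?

Cushion = 2 × $303.80 = $607.60
Trial balance (start $0, +$303.80 each month, − disbursements):
  Jan: +$303.80 → $303.80
  Feb: +$303.80 → $607.60
  Mar: +$303.80 → $911.40
  Apr: +$303.80 → $1,215.20
  May: +$303.80 − $1,937.52 → -$418.52
  Jun: +$303.80 → -$114.72
  Jul: +$303.80 → $189.08
  Aug: +$303.80 − $1,708.08 → -$1,215.20
  Sep: +$303.80 → -$911.40
  Oct: +$303.80 → -$607.60
  Nov: +$303.80 → -$303.80
  Dec: +$303.80 → $0.00
Lowest trial balance = -$1,215.20 (Aug)
Initial deposit = cushion − low point = $607.60 − (-$1,215.20) = $1,822.80

$1,822.80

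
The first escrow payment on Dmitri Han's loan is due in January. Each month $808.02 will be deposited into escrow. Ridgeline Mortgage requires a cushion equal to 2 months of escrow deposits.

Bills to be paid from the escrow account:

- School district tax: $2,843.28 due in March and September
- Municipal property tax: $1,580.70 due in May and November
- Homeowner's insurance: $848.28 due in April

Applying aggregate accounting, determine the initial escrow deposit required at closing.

$2,848.20

Cushion = 2 × $808.02 = $1,616.04
Trial balance (start $0, +$808.02 each month, − disbursements):
  Jan: +$808.02 → $808.02
  Feb: +$808.02 → $1,616.04
  Mar: +$808.02 − $2,843.28 → -$419.22
  Apr: +$808.02 − $848.28 → -$459.48
  May: +$808.02 − $1,580.70 → -$1,232.16
  Jun: +$808.02 → -$424.14
  Jul: +$808.02 → $383.88
  Aug: +$808.02 → $1,191.90
  Sep: +$808.02 − $2,843.28 → -$843.36
  Oct: +$808.02 → -$35.34
  Nov: +$808.02 − $1,580.70 → -$808.02
  Dec: +$808.02 → $0.00
Lowest trial balance = -$1,232.16 (May)
Initial deposit = cushion − low point = $1,616.04 − (-$1,232.16) = $2,848.20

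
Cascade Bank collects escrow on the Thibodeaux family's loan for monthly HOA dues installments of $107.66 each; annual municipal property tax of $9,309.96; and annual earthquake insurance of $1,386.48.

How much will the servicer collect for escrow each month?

HOA dues = $107.66 × 12 = $1,291.92
Municipal property tax = $9,309.96
Earthquake insurance = $1,386.48
Yearly total = $11,988.36
Monthly escrow = $11,988.36 / 12 = $999.03

$999.03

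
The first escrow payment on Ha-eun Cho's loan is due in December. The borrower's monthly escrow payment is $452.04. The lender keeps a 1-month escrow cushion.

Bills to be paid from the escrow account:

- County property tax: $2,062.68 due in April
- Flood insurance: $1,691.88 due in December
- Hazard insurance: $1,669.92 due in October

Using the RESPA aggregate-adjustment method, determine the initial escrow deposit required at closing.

Cushion = 1 × $452.04 = $452.04
Trial balance (start $0, +$452.04 each month, − disbursements):
  Dec: +$452.04 − $1,691.88 → -$1,239.84
  Jan: +$452.04 → -$787.80
  Feb: +$452.04 → -$335.76
  Mar: +$452.04 → $116.28
  Apr: +$452.04 − $2,062.68 → -$1,494.36
  May: +$452.04 → -$1,042.32
  Jun: +$452.04 → -$590.28
  Jul: +$452.04 → -$138.24
  Aug: +$452.04 → $313.80
  Sep: +$452.04 → $765.84
  Oct: +$452.04 − $1,669.92 → -$452.04
  Nov: +$452.04 → $0.00
Lowest trial balance = -$1,494.36 (Apr)
Initial deposit = cushion − low point = $452.04 − (-$1,494.36) = $1,946.40

$1,946.40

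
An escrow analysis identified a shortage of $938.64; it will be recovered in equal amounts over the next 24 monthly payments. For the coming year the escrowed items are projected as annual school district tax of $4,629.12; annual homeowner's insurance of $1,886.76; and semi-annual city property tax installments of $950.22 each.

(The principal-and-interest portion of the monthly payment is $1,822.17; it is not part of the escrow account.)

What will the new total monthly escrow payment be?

School district tax: $4,629.12/yr
Homeowner's insurance: $1,886.76/yr
City property tax: $950.22 × 2 = $1,900.44/yr
Annual escrow total = $4,629.12 + $1,886.76 + $1,900.44 = $8,416.32
Base monthly escrow = $8,416.32 ÷ 12 = $701.36
Shortage spread = $938.64 ÷ 24 = $39.11/mo
New monthly escrow = $701.36 + $39.11 = $740.47

$740.47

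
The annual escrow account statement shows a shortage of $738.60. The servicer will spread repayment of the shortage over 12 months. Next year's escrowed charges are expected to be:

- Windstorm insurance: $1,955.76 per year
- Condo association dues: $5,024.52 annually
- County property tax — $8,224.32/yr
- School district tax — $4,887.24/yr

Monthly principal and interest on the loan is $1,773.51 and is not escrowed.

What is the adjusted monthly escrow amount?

$1,735.87

Windstorm insurance: $1,955.76 per year
Condo association dues: $5,024.52 per year
County property tax: $8,224.32 per year
School district tax: $4,887.24 per year
Yearly total = $1,955.76 + $5,024.52 + $8,224.32 + $4,887.24 = $20,091.84
Per month = $20,091.84 / 12 = $1,674.32
Monthly shortage recovery: $738.60 / 12 = $61.55
New monthly escrow = $1,674.32 + $61.55 = $1,735.87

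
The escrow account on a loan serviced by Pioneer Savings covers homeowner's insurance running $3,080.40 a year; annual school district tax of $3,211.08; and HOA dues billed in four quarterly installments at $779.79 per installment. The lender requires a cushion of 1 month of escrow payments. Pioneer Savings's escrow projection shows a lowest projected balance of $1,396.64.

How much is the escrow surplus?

$612.42

Homeowner's insurance = $3,080.40 annually
School district tax = $3,211.08 annually
HOA dues = $779.79 × 4 = $3,119.16 annually
Yearly total = $9,410.64
Monthly = $9,410.64 / 12 = $784.22
Cushion = 1 × $784.22 = $784.22
Excess over cushion: $1,396.64 − $784.22 = $612.42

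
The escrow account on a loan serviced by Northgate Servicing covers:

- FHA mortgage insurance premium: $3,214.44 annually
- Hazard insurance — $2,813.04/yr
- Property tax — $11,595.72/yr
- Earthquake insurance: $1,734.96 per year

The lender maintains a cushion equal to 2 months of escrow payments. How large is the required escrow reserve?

FHA mortgage insurance premium — $3,214.44 per year
Hazard insurance — $2,813.04 per year
Property tax — $11,595.72 per year
Earthquake insurance — $1,734.96 per year
Annual escrow total = $19,358.16
Monthly escrow = $19,358.16 ÷ 12 = $1,613.18
Cushion = 2 × $1,613.18 = $3,226.36

$3,226.36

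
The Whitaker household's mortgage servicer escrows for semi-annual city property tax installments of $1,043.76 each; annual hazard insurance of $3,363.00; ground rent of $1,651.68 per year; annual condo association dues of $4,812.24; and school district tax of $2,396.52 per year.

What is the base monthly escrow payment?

$1,192.58

City property tax — $1,043.76 × 2 = $2,087.52 per year
Hazard insurance — $3,363.00 per year
Ground rent — $1,651.68 per year
Condo association dues — $4,812.24 per year
School district tax — $2,396.52 per year
Annual escrow total = $14,310.96
Per month = $14,310.96 / 12 = $1,192.58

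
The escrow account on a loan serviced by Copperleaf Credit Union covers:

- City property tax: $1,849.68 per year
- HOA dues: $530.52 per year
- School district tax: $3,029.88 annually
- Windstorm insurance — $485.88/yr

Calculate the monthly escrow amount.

City property tax: $1,849.68 per year
HOA dues: $530.52 per year
School district tax: $3,029.88 per year
Windstorm insurance: $485.88 per year
Yearly total = $1,849.68 + $530.52 + $3,029.88 + $485.88 = $5,895.96
Base monthly escrow = $5,895.96 / 12 = $491.33

$491.33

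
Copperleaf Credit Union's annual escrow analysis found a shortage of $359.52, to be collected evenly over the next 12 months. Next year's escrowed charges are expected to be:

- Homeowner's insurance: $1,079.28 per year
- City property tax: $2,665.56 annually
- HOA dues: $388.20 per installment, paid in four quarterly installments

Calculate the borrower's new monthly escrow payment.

Homeowner's insurance = $1,079.28 annually
City property tax = $2,665.56 annually
HOA dues = $388.20 × 4 = $1,552.80 annually
Total per year = $1,079.28 + $2,665.56 + $1,552.80 = $5,297.64
Base monthly escrow = $5,297.64 / 12 = $441.47
Shortage spread = $359.52 ÷ 12 = $29.96/mo
New monthly escrow = $441.47 + $29.96 = $471.43

$471.43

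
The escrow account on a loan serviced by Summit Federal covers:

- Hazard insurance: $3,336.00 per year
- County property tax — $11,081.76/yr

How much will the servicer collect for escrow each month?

$1,201.48

Hazard insurance: $3,336.00 annually
County property tax: $11,081.76 annually
Yearly total = $3,336.00 + $11,081.76 = $14,417.76
Per month = $14,417.76 / 12 = $1,201.48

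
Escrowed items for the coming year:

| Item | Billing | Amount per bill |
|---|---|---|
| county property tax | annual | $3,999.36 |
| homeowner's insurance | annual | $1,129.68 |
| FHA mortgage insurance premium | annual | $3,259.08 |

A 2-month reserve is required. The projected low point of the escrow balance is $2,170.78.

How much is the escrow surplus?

County property tax — $3,999.36 per year
Homeowner's insurance — $1,129.68 per year
FHA mortgage insurance premium — $3,259.08 per year
Total annual escrow = $3,999.36 + $1,129.68 + $3,259.08 = $8,388.12
Monthly escrow = $8,388.12 / 12 = $699.01
Required reserve = 2 × $699.01 = $1,398.02
Surplus = $2,170.78 − $1,398.02 = $772.76

$772.76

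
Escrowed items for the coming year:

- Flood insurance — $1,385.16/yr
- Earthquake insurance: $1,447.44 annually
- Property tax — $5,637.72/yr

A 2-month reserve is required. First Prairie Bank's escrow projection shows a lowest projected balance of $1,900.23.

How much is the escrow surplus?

Flood insurance — $1,385.16
Earthquake insurance — $1,447.44
Property tax — $5,637.72
Combined annual = $8,470.32
Monthly escrow = $8,470.32 ÷ 12 = $705.86
Required reserve = 2 × $705.86 = $1,411.72
Surplus = $1,900.23 − $1,411.72 = $488.51

$488.51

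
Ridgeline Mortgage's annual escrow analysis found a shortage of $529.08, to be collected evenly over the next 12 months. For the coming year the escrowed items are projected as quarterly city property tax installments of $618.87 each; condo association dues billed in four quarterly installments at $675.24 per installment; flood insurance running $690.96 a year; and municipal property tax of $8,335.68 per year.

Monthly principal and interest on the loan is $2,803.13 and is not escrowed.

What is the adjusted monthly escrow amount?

City property tax = $618.87 × 4 = $2,475.48
Condo association dues = $675.24 × 4 = $2,700.96
Flood insurance = $690.96
Municipal property tax = $8,335.68
Yearly total = $2,475.48 + $2,700.96 + $690.96 + $8,335.68 = $14,203.08
Per month = $14,203.08 ÷ 12 = $1,183.59
Shortage spread = $529.08 / 12 = $44.09/mo
Adjusted monthly = $1,183.59 + $44.09 = $1,227.68

$1,227.68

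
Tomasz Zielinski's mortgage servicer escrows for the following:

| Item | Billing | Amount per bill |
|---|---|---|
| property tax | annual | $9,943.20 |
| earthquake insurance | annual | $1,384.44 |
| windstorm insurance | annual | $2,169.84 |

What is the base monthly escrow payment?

Property tax = $9,943.20/yr
Earthquake insurance = $1,384.44/yr
Windstorm insurance = $2,169.84/yr
Total per year = $9,943.20 + $1,384.44 + $2,169.84 = $13,497.48
Monthly = $13,497.48 / 12 = $1,124.79

$1,124.79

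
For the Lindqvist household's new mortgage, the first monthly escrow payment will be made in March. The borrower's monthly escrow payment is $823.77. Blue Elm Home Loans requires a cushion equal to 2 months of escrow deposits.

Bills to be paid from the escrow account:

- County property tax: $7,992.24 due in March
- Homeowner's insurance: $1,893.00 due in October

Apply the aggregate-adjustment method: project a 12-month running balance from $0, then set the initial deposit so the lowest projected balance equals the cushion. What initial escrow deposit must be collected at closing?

$8,816.01

Cushion = 2 × $823.77 = $1,647.54
Trial balance (start $0, +$823.77 each month, − disbursements):
  Mar: +$823.77 − $7,992.24 → -$7,168.47
  Apr: +$823.77 → -$6,344.70
  May: +$823.77 → -$5,520.93
  Jun: +$823.77 → -$4,697.16
  Jul: +$823.77 → -$3,873.39
  Aug: +$823.77 → -$3,049.62
  Sep: +$823.77 → -$2,225.85
  Oct: +$823.77 − $1,893.00 → -$3,295.08
  Nov: +$823.77 → -$2,471.31
  Dec: +$823.77 → -$1,647.54
  Jan: +$823.77 → -$823.77
  Feb: +$823.77 → $0.00
Lowest trial balance = -$7,168.47 (Mar)
Initial deposit = cushion − low point = $1,647.54 − (-$7,168.47) = $8,816.01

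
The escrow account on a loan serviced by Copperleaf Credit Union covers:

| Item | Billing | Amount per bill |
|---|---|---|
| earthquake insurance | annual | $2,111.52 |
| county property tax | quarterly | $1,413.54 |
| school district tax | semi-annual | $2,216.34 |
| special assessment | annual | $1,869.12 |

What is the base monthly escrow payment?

Earthquake insurance = $2,111.52/yr
County property tax = $1,413.54 × 4 = $5,654.16/yr
School district tax = $2,216.34 × 2 = $4,432.68/yr
Special assessment = $1,869.12/yr
Total annual escrow = $2,111.52 + $5,654.16 + $4,432.68 + $1,869.12 = $14,067.48
Base monthly escrow = $14,067.48 ÷ 12 = $1,172.29

$1,172.29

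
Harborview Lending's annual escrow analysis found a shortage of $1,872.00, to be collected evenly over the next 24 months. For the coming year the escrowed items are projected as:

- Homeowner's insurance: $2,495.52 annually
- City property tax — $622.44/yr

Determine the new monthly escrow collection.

$337.83

Homeowner's insurance = $2,495.52/yr
City property tax = $622.44/yr
Annual escrow total = $2,495.52 + $622.44 = $3,117.96
Per month = $3,117.96 ÷ 12 = $259.83
Shortage per month = $1,872.00 / 24 = $78.00
New monthly escrow = $259.83 + $78.00 = $337.83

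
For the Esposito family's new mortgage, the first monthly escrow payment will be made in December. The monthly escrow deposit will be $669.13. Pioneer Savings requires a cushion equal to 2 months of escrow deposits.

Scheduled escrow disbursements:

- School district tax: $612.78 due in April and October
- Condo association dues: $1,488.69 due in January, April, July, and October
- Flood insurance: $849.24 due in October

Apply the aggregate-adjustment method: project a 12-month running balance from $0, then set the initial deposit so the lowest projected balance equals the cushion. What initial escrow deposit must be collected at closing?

Cushion = 2 × $669.13 = $1,338.26
Trial balance (start $0, +$669.13 each month, − disbursements):
  Dec: +$669.13 → $669.13
  Jan: +$669.13 − $1,488.69 → -$150.43
  Feb: +$669.13 → $518.70
  Mar: +$669.13 → $1,187.83
  Apr: +$669.13 − $2,101.47 → -$244.51
  May: +$669.13 → $424.62
  Jun: +$669.13 → $1,093.75
  Jul: +$669.13 − $1,488.69 → $274.19
  Aug: +$669.13 → $943.32
  Sep: +$669.13 → $1,612.45
  Oct: +$669.13 − $2,950.71 → -$669.13
  Nov: +$669.13 → $0.00
Lowest trial balance = -$669.13 (Oct)
Initial deposit = cushion − low point = $1,338.26 − (-$669.13) = $2,007.39

$2,007.39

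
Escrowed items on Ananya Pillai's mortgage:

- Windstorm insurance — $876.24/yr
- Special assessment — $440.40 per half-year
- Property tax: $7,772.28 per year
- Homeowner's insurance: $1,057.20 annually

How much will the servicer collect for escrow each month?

$882.21

Windstorm insurance — $876.24/yr
Special assessment — $440.40 × 2 = $880.80/yr
Property tax — $7,772.28/yr
Homeowner's insurance — $1,057.20/yr
Total per year = $10,586.52
Per month = $10,586.52 ÷ 12 = $882.21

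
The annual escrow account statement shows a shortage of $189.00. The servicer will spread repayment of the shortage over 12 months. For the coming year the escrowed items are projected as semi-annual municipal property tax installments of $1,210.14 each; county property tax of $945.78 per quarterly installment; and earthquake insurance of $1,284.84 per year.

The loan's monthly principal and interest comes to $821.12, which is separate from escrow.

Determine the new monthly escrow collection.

$639.77

Municipal property tax: $1,210.14 × 2 = $2,420.28 per year
County property tax: $945.78 × 4 = $3,783.12 per year
Earthquake insurance: $1,284.84 per year
Yearly total = $7,488.24
Base monthly escrow = $7,488.24 ÷ 12 = $624.02
Shortage per month = $189.00 / 12 = $15.75
Adjusted monthly = $624.02 + $15.75 = $639.77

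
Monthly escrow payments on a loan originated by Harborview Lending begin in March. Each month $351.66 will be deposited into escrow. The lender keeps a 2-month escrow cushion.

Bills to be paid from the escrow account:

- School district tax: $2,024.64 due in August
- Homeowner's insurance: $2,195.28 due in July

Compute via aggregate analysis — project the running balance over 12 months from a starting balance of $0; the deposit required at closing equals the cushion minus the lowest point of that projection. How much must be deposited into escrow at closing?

Cushion = 2 × $351.66 = $703.32
Trial balance (start $0, +$351.66 each month, − disbursements):
  Mar: +$351.66 → $351.66
  Apr: +$351.66 → $703.32
  May: +$351.66 → $1,054.98
  Jun: +$351.66 → $1,406.64
  Jul: +$351.66 − $2,195.28 → -$436.98
  Aug: +$351.66 − $2,024.64 → -$2,109.96
  Sep: +$351.66 → -$1,758.30
  Oct: +$351.66 → -$1,406.64
  Nov: +$351.66 → -$1,054.98
  Dec: +$351.66 → -$703.32
  Jan: +$351.66 → -$351.66
  Feb: +$351.66 → $0.00
Lowest trial balance = -$2,109.96 (Aug)
Initial deposit = cushion − low point = $703.32 − (-$2,109.96) = $2,813.28

$2,813.28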